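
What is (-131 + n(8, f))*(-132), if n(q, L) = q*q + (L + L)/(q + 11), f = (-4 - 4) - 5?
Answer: 171468/19 ≈ 9024.6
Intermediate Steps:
f = -13 (f = -8 - 5 = -13)
n(q, L) = q² + 2*L/(11 + q) (n(q, L) = q² + (2*L)/(11 + q) = q² + 2*L/(11 + q))
(-131 + n(8, f))*(-132) = (-131 + (8³ + 2*(-13) + 11*8²)/(11 + 8))*(-132) = (-131 + (512 - 26 + 11*64)/19)*(-132) = (-131 + (512 - 26 + 704)/19)*(-132) = (-131 + (1/19)*1190)*(-132) = (-131 + 1190/19)*(-132) = -1299/19*(-132) = 171468/19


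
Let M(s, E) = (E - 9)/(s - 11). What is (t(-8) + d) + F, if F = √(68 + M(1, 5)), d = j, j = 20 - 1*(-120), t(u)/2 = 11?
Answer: 162 + 3*√190/5 ≈ 170.27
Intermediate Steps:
M(s, E) = (-9 + E)/(-11 + s)
t(u) = 22 (t(u) = 2*11 = 22)
j = 140 (j = 20 + 120 = 140)
d = 140
F = 3*√190/5 (F = √(68 + (-9 + 5)/(-11 + 1)) = √(68 - 4/(-10)) = √(68 - ⅒*(-4)) = √(68 + ⅖) = √(342/5) = 3*√190/5 ≈ 8.2704)
(t(-8) + d) + F = (22 + 140) + 3*√190/5 = 162 + 3*√190/5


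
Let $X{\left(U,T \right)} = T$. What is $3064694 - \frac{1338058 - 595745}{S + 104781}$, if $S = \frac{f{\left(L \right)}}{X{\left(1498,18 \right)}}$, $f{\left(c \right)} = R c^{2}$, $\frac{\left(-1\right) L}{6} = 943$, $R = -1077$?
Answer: $\frac{5869923544172423}{1915337565} \approx 3.0647 \cdot 10^{6}$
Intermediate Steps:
$L = -5658$ ($L = \left(-6\right) 943 = -5658$)
$f{\left(c \right)} = - 1077 c^{2}$
$S = -1915442346$ ($S = \frac{\left(-1077\right) \left(-5658\right)^{2}}{18} = \left(-1077\right) 32012964 \cdot \frac{1}{18} = \left(-34477962228\right) \frac{1}{18} = -1915442346$)
$3064694 - \frac{1338058 - 595745}{S + 104781} = 3064694 - \frac{1338058 - 595745}{-1915442346 + 104781} = 3064694 - \frac{742313}{-1915337565} = 3064694 - 742313 \left(- \frac{1}{1915337565}\right) = 3064694 - - \frac{742313}{1915337565} = 3064694 + \frac{742313}{1915337565} = \frac{5869923544172423}{1915337565}$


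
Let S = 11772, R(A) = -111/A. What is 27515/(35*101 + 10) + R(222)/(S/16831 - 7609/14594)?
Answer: 153588982804/31007043701 ≈ 4.9534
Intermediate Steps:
27515/(35*101 + 10) + R(222)/(S/16831 - 7609/14594) = 27515/(35*101 + 10) + (-111/222)/(11772/16831 - 7609/14594) = 27515/(3535 + 10) + (-111*1/222)/(11772*(1/16831) - 7609*1/14594) = 27515/3545 - 1/(2*(11772/16831 - 7609/14594)) = 27515*(1/3545) - 1/(2*43733489/245631614) = 5503/709 - ½*245631614/43733489 = 5503/709 - 122815807/43733489 = 153588982804/31007043701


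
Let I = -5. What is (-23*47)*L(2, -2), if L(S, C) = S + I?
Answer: 3243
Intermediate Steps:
L(S, C) = -5 + S (L(S, C) = S - 5 = -5 + S)
(-23*47)*L(2, -2) = (-23*47)*(-5 + 2) = -1081*(-3) = 3243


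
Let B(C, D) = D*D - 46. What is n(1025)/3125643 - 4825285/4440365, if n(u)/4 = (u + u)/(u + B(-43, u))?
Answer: -793020793936654901/729760373895519039 ≈ -1.0867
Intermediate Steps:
B(C, D) = -46 + D² (B(C, D) = D² - 46 = -46 + D²)
n(u) = 8*u/(-46 + u + u²) (n(u) = 4*((u + u)/(u + (-46 + u²))) = 4*((2*u)/(-46 + u + u²)) = 4*(2*u/(-46 + u + u²)) = 8*u/(-46 + u + u²))
n(1025)/3125643 - 4825285/4440365 = (8*1025/(-46 + 1025 + 1025²))/3125643 - 4825285/4440365 = (8*1025/(-46 + 1025 + 1050625))*(1/3125643) - 4825285*1/4440365 = (8*1025/1051604)*(1/3125643) - 965057/888073 = (8*1025*(1/1051604))*(1/3125643) - 965057/888073 = (2050/262901)*(1/3125643) - 965057/888073 = 2050/821734670343 - 965057/888073 = -793020793936654901/729760373895519039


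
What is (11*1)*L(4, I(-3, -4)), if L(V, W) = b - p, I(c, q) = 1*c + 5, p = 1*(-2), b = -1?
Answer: 11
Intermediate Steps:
p = -2
I(c, q) = 5 + c (I(c, q) = c + 5 = 5 + c)
L(V, W) = 1 (L(V, W) = -1 - 1*(-2) = -1 + 2 = 1)
(11*1)*L(4, I(-3, -4)) = (11*1)*1 = 11*1 = 11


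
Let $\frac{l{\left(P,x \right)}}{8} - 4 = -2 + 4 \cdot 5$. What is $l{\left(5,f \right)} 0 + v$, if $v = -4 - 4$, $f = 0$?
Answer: $-8$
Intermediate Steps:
$v = -8$
$l{\left(P,x \right)} = 176$ ($l{\left(P,x \right)} = 32 + 8 \left(-2 + 4 \cdot 5\right) = 32 + 8 \left(-2 + 20\right) = 32 + 8 \cdot 18 = 32 + 144 = 176$)
$l{\left(5,f \right)} 0 + v = 176 \cdot 0 - 8 = 0 - 8 = -8$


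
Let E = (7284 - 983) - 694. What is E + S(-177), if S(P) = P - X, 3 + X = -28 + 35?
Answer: 5426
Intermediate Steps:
X = 4 (X = -3 + (-28 + 35) = -3 + 7 = 4)
S(P) = -4 + P (S(P) = P - 1*4 = P - 4 = -4 + P)
E = 5607 (E = 6301 - 694 = 5607)
E + S(-177) = 5607 + (-4 - 177) = 5607 - 181 = 5426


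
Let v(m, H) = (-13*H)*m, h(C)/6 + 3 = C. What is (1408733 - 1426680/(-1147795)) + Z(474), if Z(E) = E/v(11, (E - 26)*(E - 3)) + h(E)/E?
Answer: 11680013586422550235/8291105446624 ≈ 1.4087e+6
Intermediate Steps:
h(C) = -18 + 6*C
v(m, H) = -13*H*m
Z(E) = (-18 + 6*E)/E - E/(143*(-26 + E)*(-3 + E)) (Z(E) = E/((-13*(E - 26)*(E - 3)*11)) + (-18 + 6*E)/E = E/((-13*(-26 + E)*(-3 + E)*11)) + (-18 + 6*E)/E = E/((-143*(-26 + E)*(-3 + E))) + (-18 + 6*E)/E = E*(-1/(143*(-26 + E)*(-3 + E))) + (-18 + 6*E)/E = -E/(143*(-26 + E)*(-3 + E)) + (-18 + 6*E)/E = (-18 + 6*E)/E - E/(143*(-26 + E)*(-3 + E)))
(1408733 - 1426680/(-1147795)) + Z(474) = (1408733 - 1426680/(-1147795)) + (1/143)*(-200772 - 27457*474**2 + 858*474**3 + 141570*474)/(474*(78 + 474**2 - 29*474)) = (1408733 - 1426680*(-1/1147795)) + (1/143)*(1/474)*(-200772 - 27457*224676 + 858*106496424 + 67104180)/(78 + 224676 - 13746) = (1408733 + 285336/229559) + (1/143)*(1/474)*(-200772 - 6168928932 + 91373931792 + 67104180)/211008 = 323387624083/229559 + (1/143)*(1/474)*(1/211008)*85271906268 = 323387624083/229559 + 2368664063/397292896 = 11680013586422550235/8291105446624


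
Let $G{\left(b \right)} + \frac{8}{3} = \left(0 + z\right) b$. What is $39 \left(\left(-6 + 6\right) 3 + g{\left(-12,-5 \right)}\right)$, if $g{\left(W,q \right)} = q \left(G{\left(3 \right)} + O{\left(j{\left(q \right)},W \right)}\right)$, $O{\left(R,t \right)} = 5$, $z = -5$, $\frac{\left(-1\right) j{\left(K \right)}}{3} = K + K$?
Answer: $2470$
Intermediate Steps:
$j{\left(K \right)} = - 6 K$ ($j{\left(K \right)} = - 3 \left(K + K\right) = - 3 \cdot 2 K = - 6 K$)
$G{\left(b \right)} = - \frac{8}{3} - 5 b$ ($G{\left(b \right)} = - \frac{8}{3} + \left(0 - 5\right) b = - \frac{8}{3} - 5 b$)
$g{\left(W,q \right)} = - \frac{38 q}{3}$ ($g{\left(W,q \right)} = q \left(\left(- \frac{8}{3} - 15\right) + 5\right) = q \left(- \frac{53}{3} + 5\right) = q \left(- \frac{38}{3}\right) = - \frac{38 q}{3}$)
$39 \left(\left(-6 + 6\right) 3 + g{\left(-12,-5 \right)}\right) = 39 \left(\left(-6 + 6\right) 3 - - \frac{190}{3}\right) = 39 \left(0 \cdot 3 + \frac{190}{3}\right) = 39 \left(0 + \frac{190}{3}\right) = 39 \cdot \frac{190}{3} = 2470$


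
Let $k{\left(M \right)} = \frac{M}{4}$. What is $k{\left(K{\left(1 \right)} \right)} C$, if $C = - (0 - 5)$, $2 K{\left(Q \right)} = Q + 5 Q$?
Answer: $\frac{15}{4} \approx 3.75$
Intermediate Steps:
$K{\left(Q \right)} = 3 Q$ ($K{\left(Q \right)} = \frac{Q + 5 Q}{2} = \frac{6 Q}{2} = 3 Q$)
$k{\left(M \right)} = \frac{M}{4}$ ($k{\left(M \right)} = M \frac{1}{4} = \frac{M}{4}$)
$C = 5$ ($C = \left(-1\right) \left(-5\right) = 5$)
$k{\left(K{\left(1 \right)} \right)} C = \frac{3 \cdot 1}{4} \cdot 5 = \frac{1}{4} \cdot 3 \cdot 5 = \frac{3}{4} \cdot 5 = \frac{15}{4}$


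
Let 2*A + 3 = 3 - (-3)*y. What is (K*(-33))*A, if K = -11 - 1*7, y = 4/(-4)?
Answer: -891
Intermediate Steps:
y = -1 (y = 4*(-¼) = -1)
K = -18 (K = -11 - 7 = -18)
A = -3/2 (A = -3/2 + (3 - (-3)*(-1))/2 = -3/2 + (3 - 1*3)/2 = -3/2 + (3 - 3)/2 = -3/2 + (½)*0 = -3/2 + 0 = -3/2 ≈ -1.5000)
(K*(-33))*A = -18*(-33)*(-3/2) = 594*(-3/2) = -891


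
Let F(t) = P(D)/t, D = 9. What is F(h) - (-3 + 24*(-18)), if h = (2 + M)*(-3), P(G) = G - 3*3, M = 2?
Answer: 435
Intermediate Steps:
P(G) = -9 + G (P(G) = G - 9 = -9 + G)
h = -12 (h = (2 + 2)*(-3) = 4*(-3) = -12)
F(t) = 0 (F(t) = (-9 + 9)/t = 0/t = 0)
F(h) - (-3 + 24*(-18)) = 0 - (-3 + 24*(-18)) = 0 - (-3 - 432) = 0 - 1*(-435) = 0 + 435 = 435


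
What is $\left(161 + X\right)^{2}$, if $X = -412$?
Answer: $63001$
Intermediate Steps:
$\left(161 + X\right)^{2} = \left(161 - 412\right)^{2} = \left(-251\right)^{2} = 63001$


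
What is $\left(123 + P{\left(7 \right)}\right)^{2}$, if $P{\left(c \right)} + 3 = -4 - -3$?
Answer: $14161$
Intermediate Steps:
$P{\left(c \right)} = -4$ ($P{\left(c \right)} = -3 - 1 = -4$)
$\left(123 + P{\left(7 \right)}\right)^{2} = \left(123 - 4\right)^{2} = 119^{2} = 14161$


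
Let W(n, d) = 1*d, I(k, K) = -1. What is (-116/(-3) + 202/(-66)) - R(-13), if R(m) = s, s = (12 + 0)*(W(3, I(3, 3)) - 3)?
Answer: 2759/33 ≈ 83.606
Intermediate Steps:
W(n, d) = d
s = -48 (s = (12 + 0)*(-1 - 3) = 12*(-4) = -48)
R(m) = -48
(-116/(-3) + 202/(-66)) - R(-13) = (-116/(-3) + 202/(-66)) - 1*(-48) = (-116*(-⅓) + 202*(-1/66)) + 48 = (116/3 - 101/33) + 48 = 1175/33 + 48 = 2759/33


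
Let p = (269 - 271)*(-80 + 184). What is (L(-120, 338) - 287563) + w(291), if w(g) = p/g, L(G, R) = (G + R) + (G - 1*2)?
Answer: -83653105/291 ≈ -2.8747e+5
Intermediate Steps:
p = -208 (p = -2*104 = -208)
L(G, R) = -2 + R + 2*G (L(G, R) = (G + R) + (G - 2) = (G + R) + (-2 + G) = -2 + R + 2*G)
w(g) = -208/g
(L(-120, 338) - 287563) + w(291) = ((-2 + 338 + 2*(-120)) - 287563) - 208/291 = ((-2 + 338 - 240) - 287563) - 208*1/291 = (96 - 287563) - 208/291 = -287467 - 208/291 = -83653105/291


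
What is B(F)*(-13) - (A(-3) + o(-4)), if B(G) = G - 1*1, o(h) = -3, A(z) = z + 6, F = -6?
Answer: 91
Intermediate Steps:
A(z) = 6 + z
B(G) = -1 + G (B(G) = G - 1 = -1 + G)
B(F)*(-13) - (A(-3) + o(-4)) = (-1 - 6)*(-13) - ((6 - 3) - 3) = -7*(-13) - (3 - 3) = 91 - 1*0 = 91 + 0 = 91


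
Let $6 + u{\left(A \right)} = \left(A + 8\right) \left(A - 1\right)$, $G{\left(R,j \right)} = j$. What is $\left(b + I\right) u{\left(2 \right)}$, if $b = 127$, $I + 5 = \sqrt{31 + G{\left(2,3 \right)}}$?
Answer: $488 + 4 \sqrt{34} \approx 511.32$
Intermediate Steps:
$u{\left(A \right)} = -6 + \left(-1 + A\right) \left(8 + A\right)$ ($u{\left(A \right)} = -6 + \left(A + 8\right) \left(A - 1\right) = -6 + \left(8 + A\right) \left(-1 + A\right) = -6 + \left(-1 + A\right) \left(8 + A\right)$)
$I = -5 + \sqrt{34}$ ($I = -5 + \sqrt{31 + 3} = -5 + \sqrt{34} \approx 0.83095$)
$\left(b + I\right) u{\left(2 \right)} = \left(127 - \left(5 - \sqrt{34}\right)\right) \left(-14 + 2^{2} + 7 \cdot 2\right) = \left(122 + \sqrt{34}\right) \left(-14 + 4 + 14\right) = \left(122 + \sqrt{34}\right) 4 = 488 + 4 \sqrt{34}$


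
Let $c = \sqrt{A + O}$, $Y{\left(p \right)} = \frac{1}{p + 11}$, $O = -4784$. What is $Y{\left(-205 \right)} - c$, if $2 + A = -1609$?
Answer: $- \frac{1}{194} - i \sqrt{6395} \approx -0.0051546 - 79.969 i$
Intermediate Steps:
$A = -1611$ ($A = -2 - 1609 = -1611$)
$Y{\left(p \right)} = \frac{1}{11 + p}$
$c = i \sqrt{6395}$ ($c = \sqrt{-1611 - 4784} = \sqrt{-6395} = i \sqrt{6395} \approx 79.969 i$)
$Y{\left(-205 \right)} - c = \frac{1}{11 - 205} - i \sqrt{6395} = \frac{1}{-194} - i \sqrt{6395} = - \frac{1}{194} - i \sqrt{6395}$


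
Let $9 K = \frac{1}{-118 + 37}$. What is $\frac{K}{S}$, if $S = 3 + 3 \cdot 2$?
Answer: $- \frac{1}{6561} \approx -0.00015242$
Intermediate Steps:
$K = - \frac{1}{729}$ ($K = \frac{1}{9 \left(-118 + 37\right)} = \frac{1}{9 \left(-81\right)} = \frac{1}{9} \left(- \frac{1}{81}\right) = - \frac{1}{729} \approx -0.0013717$)
$S = 9$ ($S = 3 + 6 = 9$)
$\frac{K}{S} = - \frac{1}{729 \cdot 9} = \left(- \frac{1}{729}\right) \frac{1}{9} = - \frac{1}{6561}$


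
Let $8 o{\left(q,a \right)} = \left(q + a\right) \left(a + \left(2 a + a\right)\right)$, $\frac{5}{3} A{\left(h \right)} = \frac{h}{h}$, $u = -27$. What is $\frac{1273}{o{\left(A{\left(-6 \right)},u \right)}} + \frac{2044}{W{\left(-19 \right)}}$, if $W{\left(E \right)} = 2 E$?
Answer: $- \frac{1700269}{33858} \approx -50.218$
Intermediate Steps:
$A{\left(h \right)} = \frac{3}{5}$ ($A{\left(h \right)} = \frac{3 \frac{h}{h}}{5} = \frac{3}{5} \cdot 1 = \frac{3}{5}$)
$o{\left(q,a \right)} = \frac{a \left(a + q\right)}{2}$ ($o{\left(q,a \right)} = \frac{\left(q + a\right) \left(a + \left(2 a + a\right)\right)}{8} = \frac{\left(a + q\right) \left(a + 3 a\right)}{8} = \frac{\left(a + q\right) 4 a}{8} = \frac{4 a \left(a + q\right)}{8} = \frac{a \left(a + q\right)}{2}$)
$\frac{1273}{o{\left(A{\left(-6 \right)},u \right)}} + \frac{2044}{W{\left(-19 \right)}} = \frac{1273}{\frac{1}{2} \left(-27\right) \left(-27 + \frac{3}{5}\right)} + \frac{2044}{2 \left(-19\right)} = \frac{1273}{\frac{1}{2} \left(-27\right) \left(- \frac{132}{5}\right)} + \frac{2044}{-38} = \frac{1273}{\frac{1782}{5}} + 2044 \left(- \frac{1}{38}\right) = 1273 \cdot \frac{5}{1782} - \frac{1022}{19} = \frac{6365}{1782} - \frac{1022}{19} = - \frac{1700269}{33858}$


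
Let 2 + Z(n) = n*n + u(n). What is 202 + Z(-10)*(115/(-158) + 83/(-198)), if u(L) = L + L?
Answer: 293368/2607 ≈ 112.53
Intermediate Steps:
u(L) = 2*L
Z(n) = -2 + n² + 2*n (Z(n) = -2 + (n*n + 2*n) = -2 + (n² + 2*n) = -2 + n² + 2*n)
202 + Z(-10)*(115/(-158) + 83/(-198)) = 202 + (-2 + (-10)² + 2*(-10))*(115/(-158) + 83/(-198)) = 202 + (-2 + 100 - 20)*(115*(-1/158) + 83*(-1/198)) = 202 + 78*(-115/158 - 83/198) = 202 + 78*(-8971/7821) = 202 - 233246/2607 = 293368/2607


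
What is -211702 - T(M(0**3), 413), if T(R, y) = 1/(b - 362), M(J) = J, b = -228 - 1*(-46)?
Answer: -115165887/544 ≈ -2.1170e+5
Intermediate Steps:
b = -182 (b = -228 + 46 = -182)
T(R, y) = -1/544 (T(R, y) = 1/(-182 - 362) = 1/(-544) = -1/544)
-211702 - T(M(0**3), 413) = -211702 - 1*(-1/544) = -211702 + 1/544 = -115165887/544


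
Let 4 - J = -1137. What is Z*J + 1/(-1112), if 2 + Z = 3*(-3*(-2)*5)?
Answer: 111653695/1112 ≈ 1.0041e+5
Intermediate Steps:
J = 1141 (J = 4 - 1*(-1137) = 4 + 1137 = 1141)
Z = 88 (Z = -2 + 3*(-3*(-2)*5) = -2 + 3*(6*5) = -2 + 3*30 = -2 + 90 = 88)
Z*J + 1/(-1112) = 88*1141 + 1/(-1112) = 100408 - 1/1112 = 111653695/1112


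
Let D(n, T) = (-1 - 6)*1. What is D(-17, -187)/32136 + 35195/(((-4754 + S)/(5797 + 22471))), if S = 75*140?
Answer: 1229686831813/7102056 ≈ 1.7315e+5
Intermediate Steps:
D(n, T) = -7 (D(n, T) = -7*1 = -7)
S = 10500
D(-17, -187)/32136 + 35195/(((-4754 + S)/(5797 + 22471))) = -7/32136 + 35195/(((-4754 + 10500)/(5797 + 22471))) = -7*1/32136 + 35195/((5746/28268)) = -7/32136 + 35195/((5746*(1/28268))) = -7/32136 + 35195/(2873/14134) = -7/32136 + 35195*(14134/2873) = -7/32136 + 497446130/2873 = 1229686831813/7102056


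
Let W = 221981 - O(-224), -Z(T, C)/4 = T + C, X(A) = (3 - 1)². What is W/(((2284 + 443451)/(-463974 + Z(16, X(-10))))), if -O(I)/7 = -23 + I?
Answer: -102208821608/445735 ≈ -2.2930e+5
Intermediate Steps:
O(I) = 161 - 7*I (O(I) = -7*(-23 + I) = 161 - 7*I)
X(A) = 4 (X(A) = 2² = 4)
Z(T, C) = -4*C - 4*T (Z(T, C) = -4*(T + C) = -4*(C + T) = -4*C - 4*T)
W = 220252 (W = 221981 - (161 - 7*(-224)) = 221981 - (161 + 1568) = 221981 - 1*1729 = 221981 - 1729 = 220252)
W/(((2284 + 443451)/(-463974 + Z(16, X(-10))))) = 220252/(((2284 + 443451)/(-463974 + (-4*4 - 4*16)))) = 220252/((445735/(-463974 + (-16 - 64)))) = 220252/((445735/(-463974 - 80))) = 220252/((445735/(-464054))) = 220252/((445735*(-1/464054))) = 220252/(-445735/464054) = 220252*(-464054/445735) = -102208821608/445735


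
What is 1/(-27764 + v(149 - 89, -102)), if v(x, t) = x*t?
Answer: -1/33884 ≈ -2.9512e-5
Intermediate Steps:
v(x, t) = t*x
1/(-27764 + v(149 - 89, -102)) = 1/(-27764 - 102*(149 - 89)) = 1/(-27764 - 102*60) = 1/(-27764 - 6120) = 1/(-33884) = -1/33884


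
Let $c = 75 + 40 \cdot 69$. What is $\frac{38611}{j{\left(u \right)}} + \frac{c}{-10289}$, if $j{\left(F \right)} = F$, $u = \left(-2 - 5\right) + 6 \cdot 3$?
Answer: $\frac{397237394}{113179} \approx 3509.8$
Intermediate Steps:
$u = 11$ ($u = -7 + 18 = 11$)
$c = 2835$ ($c = 75 + 2760 = 2835$)
$\frac{38611}{j{\left(u \right)}} + \frac{c}{-10289} = \frac{38611}{11} + \frac{2835}{-10289} = 38611 \cdot \frac{1}{11} + 2835 \left(- \frac{1}{10289}\right) = \frac{38611}{11} - \frac{2835}{10289} = \frac{397237394}{113179}$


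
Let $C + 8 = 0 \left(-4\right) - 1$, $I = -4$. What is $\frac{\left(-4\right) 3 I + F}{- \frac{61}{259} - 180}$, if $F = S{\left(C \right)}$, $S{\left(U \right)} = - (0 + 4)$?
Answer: $- \frac{11396}{46681} \approx -0.24412$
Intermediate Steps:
$C = -9$ ($C = -8 + \left(0 \left(-4\right) - 1\right) = -8 + \left(0 - 1\right) = -8 - 1 = -9$)
$S{\left(U \right)} = -4$ ($S{\left(U \right)} = \left(-1\right) 4 = -4$)
$F = -4$
$\frac{\left(-4\right) 3 I + F}{- \frac{61}{259} - 180} = \frac{\left(-4\right) 3 \left(-4\right) - 4}{- \frac{61}{259} - 180} = \frac{\left(-12\right) \left(-4\right) - 4}{\left(-61\right) \frac{1}{259} - 180} = \frac{48 - 4}{- \frac{61}{259} - 180} = \frac{44}{- \frac{46681}{259}} = 44 \left(- \frac{259}{46681}\right) = - \frac{11396}{46681}$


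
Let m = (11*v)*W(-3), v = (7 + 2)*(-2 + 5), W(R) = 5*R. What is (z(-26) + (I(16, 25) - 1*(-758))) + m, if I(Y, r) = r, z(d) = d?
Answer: -3698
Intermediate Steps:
v = 27 (v = 9*3 = 27)
m = -4455 (m = (11*27)*(5*(-3)) = 297*(-15) = -4455)
(z(-26) + (I(16, 25) - 1*(-758))) + m = (-26 + (25 - 1*(-758))) - 4455 = (-26 + (25 + 758)) - 4455 = (-26 + 783) - 4455 = 757 - 4455 = -3698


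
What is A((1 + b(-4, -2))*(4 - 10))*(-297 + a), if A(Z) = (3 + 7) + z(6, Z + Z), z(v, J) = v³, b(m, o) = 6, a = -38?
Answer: -75710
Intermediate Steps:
A(Z) = 226 (A(Z) = (3 + 7) + 6³ = 10 + 216 = 226)
A((1 + b(-4, -2))*(4 - 10))*(-297 + a) = 226*(-297 - 38) = 226*(-335) = -75710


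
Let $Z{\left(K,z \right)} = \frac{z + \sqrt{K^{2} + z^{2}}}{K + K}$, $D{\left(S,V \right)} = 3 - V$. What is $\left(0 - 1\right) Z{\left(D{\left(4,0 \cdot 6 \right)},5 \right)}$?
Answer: $- \frac{5}{6} - \frac{\sqrt{34}}{6} \approx -1.8052$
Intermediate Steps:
$Z{\left(K,z \right)} = \frac{z + \sqrt{K^{2} + z^{2}}}{2 K}$
$\left(0 - 1\right) Z{\left(D{\left(4,0 \cdot 6 \right)},5 \right)} = \left(0 - 1\right) \frac{5 + \sqrt{\left(3 - 0 \cdot 6\right)^{2} + 5^{2}}}{2 \left(3 - 0 \cdot 6\right)} = - \frac{5 + \sqrt{\left(3 - 0\right)^{2} + 25}}{2 \left(3 - 0\right)} = - \frac{5 + \sqrt{\left(3 + 0\right)^{2} + 25}}{2 \left(3 + 0\right)} = - \frac{5 + \sqrt{3^{2} + 25}}{2 \cdot 3} = - \frac{5 + \sqrt{9 + 25}}{2 \cdot 3} = - \frac{5 + \sqrt{34}}{2 \cdot 3} = - (\frac{5}{6} + \frac{\sqrt{34}}{6}) = - \frac{5}{6} - \frac{\sqrt{34}}{6}$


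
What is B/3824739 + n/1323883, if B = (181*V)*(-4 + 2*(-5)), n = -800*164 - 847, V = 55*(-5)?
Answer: 417502557817/5063506941537 ≈ 0.082453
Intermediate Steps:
V = -275
n = -132047 (n = -131200 - 847 = -132047)
B = 696850 (B = (181*(-275))*(-4 + 2*(-5)) = -49775*(-4 - 10) = -49775*(-14) = 696850)
B/3824739 + n/1323883 = 696850/3824739 - 132047/1323883 = 417502557817/5063506941537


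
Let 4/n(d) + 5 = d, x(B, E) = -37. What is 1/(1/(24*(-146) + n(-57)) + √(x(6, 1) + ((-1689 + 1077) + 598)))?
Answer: -3367406/601780002637 - 11799607876*I*√51/601780002637 ≈ -5.5957e-6 - 0.14003*I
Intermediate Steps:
n(d) = 4/(-5 + d)
1/(1/(24*(-146) + n(-57)) + √(x(6, 1) + ((-1689 + 1077) + 598))) = 1/(1/(24*(-146) + 4/(-5 - 57)) + √(-37 + ((-1689 + 1077) + 598))) = 1/(1/(-3504 + 4/(-62)) + √(-37 + (-612 + 598))) = 1/(1/(-3504 + 4*(-1/62)) + √(-37 - 14)) = 1/(1/(-3504 - 2/31) + √(-51)) = 1/(1/(-108626/31) + I*√51) = 1/(-31/108626 + I*√51)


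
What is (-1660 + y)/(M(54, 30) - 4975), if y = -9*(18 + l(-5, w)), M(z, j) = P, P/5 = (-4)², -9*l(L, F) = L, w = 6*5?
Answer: 1827/4895 ≈ 0.37324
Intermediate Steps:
w = 30
l(L, F) = -L/9
P = 80 (P = 5*(-4)² = 5*16 = 80)
M(z, j) = 80
y = -167 (y = -9*(18 - ⅑*(-5)) = -9*(18 + 5/9) = -9*167/9 = -167)
(-1660 + y)/(M(54, 30) - 4975) = (-1660 - 167)/(80 - 4975) = -1827/(-4895) = -1827*(-1/4895) = 1827/4895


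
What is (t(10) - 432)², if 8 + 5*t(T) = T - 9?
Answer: 4695889/25 ≈ 1.8784e+5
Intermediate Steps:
t(T) = -17/5 + T/5 (t(T) = -8/5 + (T - 9)/5 = -8/5 + (-9 + T)/5 = -8/5 + (-9/5 + T/5) = -17/5 + T/5)
(t(10) - 432)² = ((-17/5 + (⅕)*10) - 432)² = ((-17/5 + 2) - 432)² = (-7/5 - 432)² = (-2167/5)² = 4695889/25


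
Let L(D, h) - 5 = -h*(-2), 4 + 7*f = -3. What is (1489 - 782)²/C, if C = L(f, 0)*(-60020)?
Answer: -499849/300100 ≈ -1.6656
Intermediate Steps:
f = -1 (f = -4/7 + (⅐)*(-3) = -4/7 - 3/7 = -1)
L(D, h) = 5 + 2*h (L(D, h) = 5 - h*(-2) = 5 + 2*h)
C = -300100 (C = (5 + 2*0)*(-60020) = (5 + 0)*(-60020) = 5*(-60020) = -300100)
(1489 - 782)²/C = (1489 - 782)²/(-300100) = 707²*(-1/300100) = 499849*(-1/300100) = -499849/300100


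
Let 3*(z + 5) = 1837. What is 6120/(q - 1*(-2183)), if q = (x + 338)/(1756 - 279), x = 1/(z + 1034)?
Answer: 44509217760/15878073199 ≈ 2.8032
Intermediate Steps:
z = 1822/3 (z = -5 + (1/3)*1837 = -5 + 1837/3 = 1822/3 ≈ 607.33)
x = 3/4924 (x = 1/(1822/3 + 1034) = 1/(4924/3) = 3/4924 ≈ 0.00060926)
q = 1664315/7272748 (q = (3/4924 + 338)/(1756 - 279) = (1664315/4924)/1477 = (1664315/4924)*(1/1477) = 1664315/7272748 ≈ 0.22884)
6120/(q - 1*(-2183)) = 6120/(1664315/7272748 - 1*(-2183)) = 6120/(1664315/7272748 + 2183) = 6120/(15878073199/7272748) = 6120*(7272748/15878073199) = 44509217760/15878073199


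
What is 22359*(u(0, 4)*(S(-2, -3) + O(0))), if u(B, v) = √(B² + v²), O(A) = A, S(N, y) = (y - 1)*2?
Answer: -715488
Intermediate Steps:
S(N, y) = -2 + 2*y (S(N, y) = (-1 + y)*2 = -2 + 2*y)
22359*(u(0, 4)*(S(-2, -3) + O(0))) = 22359*(√(0² + 4²)*((-2 + 2*(-3)) + 0)) = 22359*(√(0 + 16)*((-2 - 6) + 0)) = 22359*(√16*(-8 + 0)) = 22359*(4*(-8)) = 22359*(-32) = -715488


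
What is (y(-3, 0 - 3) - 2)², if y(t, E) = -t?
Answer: 1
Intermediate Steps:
(y(-3, 0 - 3) - 2)² = (-1*(-3) - 2)² = (3 - 2)² = 1² = 1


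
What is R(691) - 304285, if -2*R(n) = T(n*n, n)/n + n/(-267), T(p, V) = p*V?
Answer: -144987463/267 ≈ -5.4302e+5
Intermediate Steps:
T(p, V) = V*p
R(n) = -n**2/2 + n/534 (R(n) = -((n*(n*n))/n + n/(-267))/2 = -((n*n**2)/n + n*(-1/267))/2 = -(n**3/n - n/267)/2 = -(n**2 - n/267)/2 = -n**2/2 + n/534)
R(691) - 304285 = (1/534)*691*(1 - 267*691) - 304285 = (1/534)*691*(1 - 184497) - 304285 = (1/534)*691*(-184496) - 304285 = -63743368/267 - 304285 = -144987463/267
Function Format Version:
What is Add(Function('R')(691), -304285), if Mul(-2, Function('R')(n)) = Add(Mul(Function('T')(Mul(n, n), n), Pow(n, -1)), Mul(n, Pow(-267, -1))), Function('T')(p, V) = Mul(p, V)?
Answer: Rational(-144987463, 267) ≈ -5.4302e+5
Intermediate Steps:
Function('T')(p, V) = Mul(V, p)
Function('R')(n) = Add(Mul(Rational(-1, 2), Pow(n, 2)), Mul(Rational(1, 534), n)) (Function('R')(n) = Mul(Rational(-1, 2), Add(Mul(Mul(n, Mul(n, n)), Pow(n, -1)), Mul(n, Pow(-267, -1)))) = Mul(Rational(-1, 2), Add(Mul(Mul(n, Pow(n, 2)), Pow(n, -1)), Mul(n, Rational(-1, 267)))) = Mul(Rational(-1, 2), Add(Mul(Pow(n, 3), Pow(n, -1)), Mul(Rational(-1, 267), n))) = Mul(Rational(-1, 2), Add(Pow(n, 2), Mul(Rational(-1, 267), n))) = Add(Mul(Rational(-1, 2), Pow(n, 2)), Mul(Rational(1, 534), n)))
Add(Function('R')(691), -304285) = Add(Mul(Rational(1, 534), 691, Add(1, Mul(-267, 691))), -304285) = Add(Mul(Rational(1, 534), 691, Add(1, -184497)), -304285) = Add(Mul(Rational(1, 534), 691, -184496), -304285) = Add(Rational(-63743368, 267), -304285) = Rational(-144987463, 267)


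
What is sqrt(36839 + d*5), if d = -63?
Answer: 2*sqrt(9131) ≈ 191.11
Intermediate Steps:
sqrt(36839 + d*5) = sqrt(36839 - 63*5) = sqrt(36839 - 315) = sqrt(36524) = 2*sqrt(9131)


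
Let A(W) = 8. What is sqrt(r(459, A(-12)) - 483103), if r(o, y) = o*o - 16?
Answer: I*sqrt(272438) ≈ 521.96*I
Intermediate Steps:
r(o, y) = -16 + o**2 (r(o, y) = o**2 - 16 = -16 + o**2)
sqrt(r(459, A(-12)) - 483103) = sqrt((-16 + 459**2) - 483103) = sqrt((-16 + 210681) - 483103) = sqrt(210665 - 483103) = sqrt(-272438) = I*sqrt(272438)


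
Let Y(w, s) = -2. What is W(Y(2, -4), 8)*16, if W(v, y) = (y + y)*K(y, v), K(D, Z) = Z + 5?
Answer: 768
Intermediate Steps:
K(D, Z) = 5 + Z
W(v, y) = 2*y*(5 + v) (W(v, y) = (y + y)*(5 + v) = (2*y)*(5 + v) = 2*y*(5 + v))
W(Y(2, -4), 8)*16 = (2*8*(5 - 2))*16 = (2*8*3)*16 = 48*16 = 768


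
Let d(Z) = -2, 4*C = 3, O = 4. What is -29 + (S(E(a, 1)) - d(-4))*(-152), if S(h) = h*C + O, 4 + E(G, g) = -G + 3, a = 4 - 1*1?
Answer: -485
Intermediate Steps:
C = ¾ (C = (¼)*3 = ¾ ≈ 0.75000)
a = 3 (a = 4 - 1 = 3)
E(G, g) = -1 - G (E(G, g) = -4 + (-G + 3) = -4 + (3 - G) = -1 - G)
S(h) = 4 + 3*h/4 (S(h) = h*(¾) + 4 = 3*h/4 + 4 = 4 + 3*h/4)
-29 + (S(E(a, 1)) - d(-4))*(-152) = -29 + ((4 + 3*(-1 - 1*3)/4) - 1*(-2))*(-152) = -29 + ((4 + 3*(-1 - 3)/4) + 2)*(-152) = -29 + ((4 + (¾)*(-4)) + 2)*(-152) = -29 + ((4 - 3) + 2)*(-152) = -29 + (1 + 2)*(-152) = -29 + 3*(-152) = -29 - 456 = -485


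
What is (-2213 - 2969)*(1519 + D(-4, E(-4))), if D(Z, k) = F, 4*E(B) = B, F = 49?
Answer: -8125376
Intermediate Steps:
E(B) = B/4
D(Z, k) = 49
(-2213 - 2969)*(1519 + D(-4, E(-4))) = (-2213 - 2969)*(1519 + 49) = -5182*1568 = -8125376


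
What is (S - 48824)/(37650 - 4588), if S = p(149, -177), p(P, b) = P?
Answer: -48675/33062 ≈ -1.4722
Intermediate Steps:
S = 149
(S - 48824)/(37650 - 4588) = (149 - 48824)/(37650 - 4588) = -48675/33062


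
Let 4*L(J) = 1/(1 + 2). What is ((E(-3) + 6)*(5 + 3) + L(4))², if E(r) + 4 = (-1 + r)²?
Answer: 2989441/144 ≈ 20760.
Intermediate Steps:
E(r) = -4 + (-1 + r)²
L(J) = 1/12 (L(J) = 1/(4*(1 + 2)) = (¼)/3 = (¼)*(⅓) = 1/12)
((E(-3) + 6)*(5 + 3) + L(4))² = (((-4 + (-1 - 3)²) + 6)*(5 + 3) + 1/12)² = (((-4 + (-4)²) + 6)*8 + 1/12)² = (((-4 + 16) + 6)*8 + 1/12)² = ((12 + 6)*8 + 1/12)² = (18*8 + 1/12)² = (144 + 1/12)² = (1729/12)² = 2989441/144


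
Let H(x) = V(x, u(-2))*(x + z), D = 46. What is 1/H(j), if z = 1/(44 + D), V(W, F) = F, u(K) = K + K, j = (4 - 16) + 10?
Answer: 45/358 ≈ 0.12570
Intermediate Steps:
j = -2 (j = -12 + 10 = -2)
u(K) = 2*K
z = 1/90 (z = 1/(44 + 46) = 1/90 ≈ 0.011111)
H(x) = -2/45 - 4*x (H(x) = (2*(-2))*(x + 1/90) = -4*(1/90 + x) = -2/45 - 4*x)
1/H(j) = 1/(-2/45 - 4*(-2)) = 1/(-2/45 + 8) = 1/(358/45) = 45/358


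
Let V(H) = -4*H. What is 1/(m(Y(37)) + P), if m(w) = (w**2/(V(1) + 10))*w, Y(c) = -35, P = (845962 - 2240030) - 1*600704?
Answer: -6/12011507 ≈ -4.9952e-7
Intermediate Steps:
P = -1994772 (P = -1394068 - 600704 = -1994772)
m(w) = w**3/6 (m(w) = (w**2/(-4*1 + 10))*w = (w**2/(-4 + 10))*w = (w**2/6)*w = w**3/6)
1/(m(Y(37)) + P) = 1/((1/6)*(-35)**3 - 1994772) = 1/((1/6)*(-42875) - 1994772) = 1/(-42875/6 - 1994772) = 1/(-12011507/6) = -6/12011507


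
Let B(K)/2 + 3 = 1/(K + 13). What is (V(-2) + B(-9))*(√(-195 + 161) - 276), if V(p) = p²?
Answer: 414 - 3*I*√34/2 ≈ 414.0 - 8.7464*I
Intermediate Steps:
B(K) = -6 + 2/(13 + K) (B(K) = -6 + 2/(K + 13) = -6 + 2/(13 + K))
(V(-2) + B(-9))*(√(-195 + 161) - 276) = ((-2)² + 2*(-38 - 3*(-9))/(13 - 9))*(√(-195 + 161) - 276) = (4 + 2*(-38 + 27)/4)*(√(-34) - 276) = (4 + 2*(¼)*(-11))*(I*√34 - 276) = (4 - 11/2)*(-276 + I*√34) = -3*(-276 + I*√34)/2 = 414 - 3*I*√34/2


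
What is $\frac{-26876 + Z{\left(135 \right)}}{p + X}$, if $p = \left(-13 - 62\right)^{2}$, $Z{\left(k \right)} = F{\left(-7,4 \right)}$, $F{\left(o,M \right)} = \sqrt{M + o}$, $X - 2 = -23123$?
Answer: $\frac{6719}{4374} - \frac{i \sqrt{3}}{17496} \approx 1.5361 - 9.8997 \cdot 10^{-5} i$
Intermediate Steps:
$X = -23121$ ($X = 2 - 23123 = -23121$)
$Z{\left(k \right)} = i \sqrt{3}$ ($Z{\left(k \right)} = \sqrt{4 - 7} = \sqrt{-3} = i \sqrt{3}$)
$p = 5625$ ($p = \left(-75\right)^{2} = 5625$)
$\frac{-26876 + Z{\left(135 \right)}}{p + X} = \frac{-26876 + i \sqrt{3}}{5625 - 23121} = \frac{-26876 + i \sqrt{3}}{-17496} = \left(-26876 + i \sqrt{3}\right) \left(- \frac{1}{17496}\right) = \frac{6719}{4374} - \frac{i \sqrt{3}}{17496}$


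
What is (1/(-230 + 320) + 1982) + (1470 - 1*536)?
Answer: 262441/90 ≈ 2916.0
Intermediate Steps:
(1/(-230 + 320) + 1982) + (1470 - 1*536) = (1/90 + 1982) + (1470 - 536) = (1/90 + 1982) + 934 = 178381/90 + 934 = 262441/90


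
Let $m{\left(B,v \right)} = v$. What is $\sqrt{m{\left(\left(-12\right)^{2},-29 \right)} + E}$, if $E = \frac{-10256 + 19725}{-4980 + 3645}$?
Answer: $\frac{2 i \sqrt{16081410}}{1335} \approx 6.0077 i$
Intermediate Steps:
$E = - \frac{9469}{1335}$ ($E = \frac{9469}{-1335} = 9469 \left(- \frac{1}{1335}\right) = - \frac{9469}{1335} \approx -7.0929$)
$\sqrt{m{\left(\left(-12\right)^{2},-29 \right)} + E} = \sqrt{-29 - \frac{9469}{1335}} = \sqrt{- \frac{48184}{1335}} = \frac{2 i \sqrt{16081410}}{1335}$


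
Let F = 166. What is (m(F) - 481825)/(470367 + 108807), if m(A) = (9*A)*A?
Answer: -233821/579174 ≈ -0.40371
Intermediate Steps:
m(A) = 9*A**2
(m(F) - 481825)/(470367 + 108807) = (9*166**2 - 481825)/(470367 + 108807) = (9*27556 - 481825)/579174 = (248004 - 481825)*(1/579174) = -233821*1/579174 = -233821/579174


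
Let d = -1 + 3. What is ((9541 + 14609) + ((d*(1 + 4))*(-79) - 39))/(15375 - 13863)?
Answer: 23321/1512 ≈ 15.424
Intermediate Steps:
d = 2
((9541 + 14609) + ((d*(1 + 4))*(-79) - 39))/(15375 - 13863) = ((9541 + 14609) + ((2*(1 + 4))*(-79) - 39))/(15375 - 13863) = (24150 + ((2*5)*(-79) - 39))/1512 = (24150 + (10*(-79) - 39))*(1/1512) = (24150 + (-790 - 39))*(1/1512) = (24150 - 829)*(1/1512) = 23321*(1/1512) = 23321/1512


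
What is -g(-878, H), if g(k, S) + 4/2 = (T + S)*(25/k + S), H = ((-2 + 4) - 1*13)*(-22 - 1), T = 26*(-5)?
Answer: -27317651/878 ≈ -31114.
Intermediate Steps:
T = -130
H = 253 (H = (2 - 13)*(-23) = -11*(-23) = 253)
g(k, S) = -2 + (-130 + S)*(S + 25/k) (g(k, S) = -2 + (-130 + S)*(25/k + S) = -2 + (-130 + S)*(S + 25/k))
-g(-878, H) = -(-3250 + 25*253 - 878*(-2 + 253² - 130*253))/(-878) = -(-1)*(-3250 + 6325 - 878*(-2 + 64009 - 32890))/878 = -(-1)*(-3250 + 6325 - 878*31117)/878 = -(-1)*(-3250 + 6325 - 27320726)/878 = -(-1)*(-27317651)/878 = -1*27317651/878 = -27317651/878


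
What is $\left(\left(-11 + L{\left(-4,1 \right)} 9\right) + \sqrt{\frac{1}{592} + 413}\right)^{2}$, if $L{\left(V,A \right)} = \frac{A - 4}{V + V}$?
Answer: $\frac{1115665}{2368} - \frac{61 \sqrt{9046389}}{592} \approx 161.23$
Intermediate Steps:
$L{\left(V,A \right)} = \frac{-4 + A}{2 V}$
$\left(\left(-11 + L{\left(-4,1 \right)} 9\right) + \sqrt{\frac{1}{592} + 413}\right)^{2} = \left(\left(-11 + \frac{-4 + 1}{2 \left(-4\right)} 9\right) + \sqrt{\frac{1}{592} + 413}\right)^{2} = \left(\left(-11 + \frac{1}{2} \left(- \frac{1}{4}\right) \left(-3\right) 9\right) + \sqrt{\frac{1}{592} + 413}\right)^{2} = \left(\left(-11 + \frac{3}{8} \cdot 9\right) + \sqrt{\frac{244497}{592}}\right)^{2} = \left(\left(-11 + \frac{27}{8}\right) + \frac{\sqrt{9046389}}{148}\right)^{2} = \left(- \frac{61}{8} + \frac{\sqrt{9046389}}{148}\right)^{2}$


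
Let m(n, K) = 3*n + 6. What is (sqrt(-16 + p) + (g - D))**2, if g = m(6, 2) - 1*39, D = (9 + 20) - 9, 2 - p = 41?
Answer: (35 - I*sqrt(55))**2 ≈ 1170.0 - 519.13*I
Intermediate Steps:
p = -39 (p = 2 - 1*41 = 2 - 41 = -39)
m(n, K) = 6 + 3*n
D = 20 (D = 29 - 9 = 20)
g = -15 (g = (6 + 3*6) - 1*39 = (6 + 18) - 39 = 24 - 39 = -15)
(sqrt(-16 + p) + (g - D))**2 = (sqrt(-16 - 39) + (-15 - 1*20))**2 = (sqrt(-55) + (-15 - 20))**2 = (I*sqrt(55) - 35)**2 = (-35 + I*sqrt(55))**2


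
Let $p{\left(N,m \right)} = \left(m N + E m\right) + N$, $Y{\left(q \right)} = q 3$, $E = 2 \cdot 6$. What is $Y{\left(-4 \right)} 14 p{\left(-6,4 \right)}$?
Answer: $-3024$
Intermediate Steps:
$E = 12$
$Y{\left(q \right)} = 3 q$
$p{\left(N,m \right)} = N + 12 m + N m$ ($p{\left(N,m \right)} = \left(m N + 12 m\right) + N = \left(N m + 12 m\right) + N = \left(12 m + N m\right) + N = N + 12 m + N m$)
$Y{\left(-4 \right)} 14 p{\left(-6,4 \right)} = 3 \left(-4\right) 14 \left(-6 + 12 \cdot 4 - 24\right) = \left(-12\right) 14 \left(-6 + 48 - 24\right) = \left(-168\right) 18 = -3024$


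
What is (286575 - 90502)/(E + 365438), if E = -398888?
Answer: -196073/33450 ≈ -5.8617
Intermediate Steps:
(286575 - 90502)/(E + 365438) = (286575 - 90502)/(-398888 + 365438) = 196073/(-33450) = 196073*(-1/33450) = -196073/33450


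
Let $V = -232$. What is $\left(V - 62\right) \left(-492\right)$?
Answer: $144648$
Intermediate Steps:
$\left(V - 62\right) \left(-492\right) = \left(-232 - 62\right) \left(-492\right) = \left(-294\right) \left(-492\right) = 144648$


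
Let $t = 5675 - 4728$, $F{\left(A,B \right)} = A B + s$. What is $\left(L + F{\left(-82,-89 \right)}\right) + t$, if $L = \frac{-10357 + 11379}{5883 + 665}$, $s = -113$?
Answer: $\frac{26624679}{3274} \approx 8132.2$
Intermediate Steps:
$F{\left(A,B \right)} = -113 + A B$ ($F{\left(A,B \right)} = A B - 113 = -113 + A B$)
$t = 947$ ($t = 5675 - 4728 = 947$)
$L = \frac{511}{3274}$ ($L = \frac{1022}{6548} = 1022 \cdot \frac{1}{6548} = \frac{511}{3274} \approx 0.15608$)
$\left(L + F{\left(-82,-89 \right)}\right) + t = \left(\frac{511}{3274} - -7185\right) + 947 = \left(\frac{511}{3274} + \left(-113 + 7298\right)\right) + 947 = \left(\frac{511}{3274} + 7185\right) + 947 = \frac{23524201}{3274} + 947 = \frac{26624679}{3274}$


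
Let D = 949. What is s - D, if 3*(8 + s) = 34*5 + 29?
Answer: -2672/3 ≈ -890.67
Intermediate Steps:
s = 175/3 (s = -8 + (34*5 + 29)/3 = -8 + (170 + 29)/3 = -8 + (⅓)*199 = -8 + 199/3 = 175/3 ≈ 58.333)
s - D = 175/3 - 1*949 = 175/3 - 949 = -2672/3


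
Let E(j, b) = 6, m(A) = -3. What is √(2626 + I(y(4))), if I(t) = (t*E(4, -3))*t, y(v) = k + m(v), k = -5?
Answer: √3010 ≈ 54.863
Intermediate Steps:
y(v) = -8 (y(v) = -5 - 3 = -8)
I(t) = 6*t² (I(t) = (t*6)*t = (6*t)*t = 6*t²)
√(2626 + I(y(4))) = √(2626 + 6*(-8)²) = √(2626 + 6*64) = √(2626 + 384) = √3010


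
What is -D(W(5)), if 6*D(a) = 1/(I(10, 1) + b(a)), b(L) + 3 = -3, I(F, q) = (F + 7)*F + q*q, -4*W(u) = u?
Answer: -1/990 ≈ -0.0010101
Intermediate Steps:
W(u) = -u/4
I(F, q) = q² + F*(7 + F) (I(F, q) = (7 + F)*F + q² = F*(7 + F) + q² = q² + F*(7 + F))
b(L) = -6 (b(L) = -3 - 3 = -6)
D(a) = 1/990 (D(a) = 1/(6*((10² + 1² + 7*10) - 6)) = 1/(6*((100 + 1 + 70) - 6)) = 1/(6*(171 - 6)) = (⅙)/165 = (⅙)*(1/165) = 1/990)
-D(W(5)) = -1*1/990 = -1/990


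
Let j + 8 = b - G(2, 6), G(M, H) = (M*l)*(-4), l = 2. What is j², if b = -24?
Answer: 256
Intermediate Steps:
G(M, H) = -8*M (G(M, H) = (M*2)*(-4) = (2*M)*(-4) = -8*M)
j = -16 (j = -8 + (-24 - (-8)*2) = -8 + (-24 - 1*(-16)) = -8 + (-24 + 16) = -8 - 8 = -16)
j² = (-16)² = 256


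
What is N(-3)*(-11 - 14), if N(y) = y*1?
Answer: 75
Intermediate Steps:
N(y) = y
N(-3)*(-11 - 14) = -3*(-11 - 14) = -3*(-25) = 75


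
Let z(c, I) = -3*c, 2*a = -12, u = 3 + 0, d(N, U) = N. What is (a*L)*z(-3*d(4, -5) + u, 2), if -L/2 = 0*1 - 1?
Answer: -324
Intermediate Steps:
u = 3
L = 2 (L = -2*(0*1 - 1) = -2*(0 - 1) = -2*(-1) = 2)
a = -6 (a = (½)*(-12) = -6)
(a*L)*z(-3*d(4, -5) + u, 2) = (-6*2)*(-3*(-3*4 + 3)) = -(-36)*(-12 + 3) = -(-36)*(-9) = -12*27 = -324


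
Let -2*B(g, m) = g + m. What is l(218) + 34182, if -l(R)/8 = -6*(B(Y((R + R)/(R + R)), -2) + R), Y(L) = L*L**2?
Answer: 44670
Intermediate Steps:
Y(L) = L**3
B(g, m) = -g/2 - m/2 (B(g, m) = -(g + m)/2 = -g/2 - m/2)
l(R) = 24 + 48*R (l(R) = -(-48)*((-((R + R)/(R + R))**3/2 - 1/2*(-2)) + R) = -(-48)*((-((2*R)/((2*R)))**3/2 + 1) + R) = -(-48)*((-((2*R)*(1/(2*R)))**3/2 + 1) + R) = -(-48)*((-1/2*1**3 + 1) + R) = -(-48)*((-1/2*1 + 1) + R) = -(-48)*((-1/2 + 1) + R) = -(-48)*(1/2 + R) = -8*(-3 - 6*R) = 24 + 48*R)
l(218) + 34182 = (24 + 48*218) + 34182 = (24 + 10464) + 34182 = 10488 + 34182 = 44670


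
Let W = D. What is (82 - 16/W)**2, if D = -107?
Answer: 77264100/11449 ≈ 6748.5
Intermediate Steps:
W = -107
(82 - 16/W)**2 = (82 - 16/(-107))**2 = (82 - 16*(-1/107))**2 = (82 + 16/107)**2 = (8790/107)**2 = 77264100/11449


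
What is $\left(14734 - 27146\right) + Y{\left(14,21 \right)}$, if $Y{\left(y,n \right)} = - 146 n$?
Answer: $-15478$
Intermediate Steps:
$\left(14734 - 27146\right) + Y{\left(14,21 \right)} = \left(14734 - 27146\right) - 3066 = -12412 - 3066 = -15478$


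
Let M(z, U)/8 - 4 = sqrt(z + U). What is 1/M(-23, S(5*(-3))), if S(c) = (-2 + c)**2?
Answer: -1/500 + sqrt(266)/2000 ≈ 0.0061548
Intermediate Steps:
M(z, U) = 32 + 8*sqrt(U + z) (M(z, U) = 32 + 8*sqrt(z + U) = 32 + 8*sqrt(U + z))
1/M(-23, S(5*(-3))) = 1/(32 + 8*sqrt((-2 + 5*(-3))**2 - 23)) = 1/(32 + 8*sqrt((-2 - 15)**2 - 23)) = 1/(32 + 8*sqrt((-17)**2 - 23)) = 1/(32 + 8*sqrt(289 - 23)) = 1/(32 + 8*sqrt(266))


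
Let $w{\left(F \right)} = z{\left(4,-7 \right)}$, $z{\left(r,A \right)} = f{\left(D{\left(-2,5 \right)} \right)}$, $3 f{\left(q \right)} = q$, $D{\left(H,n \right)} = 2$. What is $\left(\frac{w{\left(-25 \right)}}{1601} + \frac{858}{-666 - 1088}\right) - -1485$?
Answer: $\frac{6253104302}{4212231} \approx 1484.5$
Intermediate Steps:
$f{\left(q \right)} = \frac{q}{3}$
$z{\left(r,A \right)} = \frac{2}{3}$ ($z{\left(r,A \right)} = \frac{1}{3} \cdot 2 = \frac{2}{3}$)
$w{\left(F \right)} = \frac{2}{3}$
$\left(\frac{w{\left(-25 \right)}}{1601} + \frac{858}{-666 - 1088}\right) - -1485 = \left(\frac{2}{3 \cdot 1601} + \frac{858}{-666 - 1088}\right) - -1485 = \left(\frac{2}{3} \cdot \frac{1}{1601} + \frac{858}{-1754}\right) + 1485 = \left(\frac{2}{4803} + 858 \left(- \frac{1}{1754}\right)\right) + 1485 = \left(\frac{2}{4803} - \frac{429}{877}\right) + 1485 = - \frac{2058733}{4212231} + 1485 = \frac{6253104302}{4212231}$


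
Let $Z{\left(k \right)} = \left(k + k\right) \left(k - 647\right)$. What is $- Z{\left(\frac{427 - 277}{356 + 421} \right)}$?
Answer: $\frac{16752300}{67081} \approx 249.73$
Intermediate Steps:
$Z{\left(k \right)} = 2 k \left(-647 + k\right)$
$- Z{\left(\frac{427 - 277}{356 + 421} \right)} = - 2 \frac{427 - 277}{356 + 421} \left(-647 + \frac{427 - 277}{356 + 421}\right) = - 2 \cdot \frac{150}{777} \left(-647 + \frac{150}{777}\right) = - 2 \cdot 150 \cdot \frac{1}{777} \left(-647 + 150 \cdot \frac{1}{777}\right) = - \frac{2 \cdot 50 \left(-647 + \frac{50}{259}\right)}{259} = - \frac{2 \cdot 50 \left(-167523\right)}{259 \cdot 259} = \left(-1\right) \left(- \frac{16752300}{67081}\right) = \frac{16752300}{67081}$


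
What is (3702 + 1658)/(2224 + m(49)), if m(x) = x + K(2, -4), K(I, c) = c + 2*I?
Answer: 5360/2273 ≈ 2.3581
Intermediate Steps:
m(x) = x (m(x) = x + (-4 + 2*2) = x + (-4 + 4) = x + 0 = x)
(3702 + 1658)/(2224 + m(49)) = (3702 + 1658)/(2224 + 49) = 5360/2273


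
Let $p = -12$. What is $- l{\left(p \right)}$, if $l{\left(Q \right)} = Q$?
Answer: $12$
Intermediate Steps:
$- l{\left(p \right)} = \left(-1\right) \left(-12\right) = 12$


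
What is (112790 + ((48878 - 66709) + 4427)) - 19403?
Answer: 79983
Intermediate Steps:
(112790 + ((48878 - 66709) + 4427)) - 19403 = (112790 + (-17831 + 4427)) - 19403 = (112790 - 13404) - 19403 = 99386 - 19403 = 79983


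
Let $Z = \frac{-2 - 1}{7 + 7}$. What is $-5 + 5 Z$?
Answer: $- \frac{85}{14} \approx -6.0714$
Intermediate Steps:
$Z = - \frac{3}{14} \approx -0.21429$
$-5 + 5 Z = -5 + 5 \left(- \frac{3}{14}\right) = -5 - \frac{15}{14} = - \frac{85}{14}$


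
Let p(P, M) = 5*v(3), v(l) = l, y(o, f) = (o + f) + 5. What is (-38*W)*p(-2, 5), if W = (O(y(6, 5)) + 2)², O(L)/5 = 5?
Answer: -415530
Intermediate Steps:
y(o, f) = 5 + f + o (y(o, f) = (f + o) + 5 = 5 + f + o)
O(L) = 25 (O(L) = 5*5 = 25)
W = 729 (W = (25 + 2)² = 27² = 729)
p(P, M) = 15 (p(P, M) = 5*3 = 15)
(-38*W)*p(-2, 5) = -38*729*15 = -27702*15 = -415530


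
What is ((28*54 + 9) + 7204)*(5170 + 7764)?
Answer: 112849150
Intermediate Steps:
((28*54 + 9) + 7204)*(5170 + 7764) = ((1512 + 9) + 7204)*12934 = (1521 + 7204)*12934 = 8725*12934 = 112849150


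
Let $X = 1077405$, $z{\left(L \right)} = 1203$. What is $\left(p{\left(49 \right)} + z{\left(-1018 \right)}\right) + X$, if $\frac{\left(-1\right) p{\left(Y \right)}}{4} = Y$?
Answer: $1078412$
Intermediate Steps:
$p{\left(Y \right)} = - 4 Y$
$\left(p{\left(49 \right)} + z{\left(-1018 \right)}\right) + X = \left(\left(-4\right) 49 + 1203\right) + 1077405 = \left(-196 + 1203\right) + 1077405 = 1007 + 1077405 = 1078412$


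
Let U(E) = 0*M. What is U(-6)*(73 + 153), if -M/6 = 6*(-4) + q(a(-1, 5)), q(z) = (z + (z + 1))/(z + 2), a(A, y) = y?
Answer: 0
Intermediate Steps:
q(z) = (1 + 2*z)/(2 + z) (q(z) = (z + (1 + z))/(2 + z) = (1 + 2*z)/(2 + z))
M = 942/7 (M = -6*(6*(-4) + (1 + 2*5)/(2 + 5)) = -6*(-24 + (1 + 10)/7) = -6*(-24 + (⅐)*11) = -6*(-24 + 11/7) = -6*(-157/7) = 942/7 ≈ 134.57)
U(E) = 0 (U(E) = 0*(942/7) = 0)
U(-6)*(73 + 153) = 0*(73 + 153) = 0*226 = 0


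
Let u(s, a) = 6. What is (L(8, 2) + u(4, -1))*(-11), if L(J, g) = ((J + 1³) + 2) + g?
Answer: -209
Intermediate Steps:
L(J, g) = 3 + J + g (L(J, g) = ((J + 1) + 2) + g = ((1 + J) + 2) + g = (3 + J) + g = 3 + J + g)
(L(8, 2) + u(4, -1))*(-11) = ((3 + 8 + 2) + 6)*(-11) = (13 + 6)*(-11) = 19*(-11) = -209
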